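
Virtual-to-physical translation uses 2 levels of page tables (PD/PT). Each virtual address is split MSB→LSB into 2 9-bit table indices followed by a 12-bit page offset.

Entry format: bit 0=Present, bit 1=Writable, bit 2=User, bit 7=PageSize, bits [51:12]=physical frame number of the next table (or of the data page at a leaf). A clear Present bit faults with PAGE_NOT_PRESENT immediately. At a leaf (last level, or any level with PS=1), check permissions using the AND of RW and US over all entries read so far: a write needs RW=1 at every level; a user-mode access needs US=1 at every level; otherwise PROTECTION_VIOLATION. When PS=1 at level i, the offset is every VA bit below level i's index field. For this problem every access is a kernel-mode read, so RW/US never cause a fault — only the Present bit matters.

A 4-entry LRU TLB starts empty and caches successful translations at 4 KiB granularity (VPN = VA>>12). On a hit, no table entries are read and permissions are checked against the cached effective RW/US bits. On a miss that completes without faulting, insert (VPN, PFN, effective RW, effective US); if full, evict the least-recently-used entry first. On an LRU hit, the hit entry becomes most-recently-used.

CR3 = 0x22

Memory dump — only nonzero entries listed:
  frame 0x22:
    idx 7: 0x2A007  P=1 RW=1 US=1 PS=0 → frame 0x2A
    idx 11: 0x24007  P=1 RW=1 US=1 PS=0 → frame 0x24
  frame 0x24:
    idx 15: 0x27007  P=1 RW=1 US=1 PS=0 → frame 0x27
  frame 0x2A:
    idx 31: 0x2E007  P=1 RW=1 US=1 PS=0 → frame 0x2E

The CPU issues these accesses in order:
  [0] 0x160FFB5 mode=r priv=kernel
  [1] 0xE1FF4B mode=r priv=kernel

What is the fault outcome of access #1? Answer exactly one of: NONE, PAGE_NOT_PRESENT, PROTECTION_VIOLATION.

Walk each access:
#0 VA=0x160FFB5 (r,kernel):
  lvl0: tbl 0x22, slot 11 ⇒ 0x24007 (P1/RW1/US1/PS0)
  lvl1: tbl 0x24, slot 15 ⇒ 0x27007 (P1/RW1/US1/PS0)
  → PA=0x27FB5  (2 entries read)
#1 VA=0xE1FF4B (r,kernel):
  lvl0: tbl 0x22, slot 7 ⇒ 0x2A007 (P1/RW1/US1/PS0)
  lvl1: tbl 0x2A, slot 31 ⇒ 0x2E007 (P1/RW1/US1/PS0)
  → PA=0x2EF4B  (2 entries read)

Access #1 fault: NONE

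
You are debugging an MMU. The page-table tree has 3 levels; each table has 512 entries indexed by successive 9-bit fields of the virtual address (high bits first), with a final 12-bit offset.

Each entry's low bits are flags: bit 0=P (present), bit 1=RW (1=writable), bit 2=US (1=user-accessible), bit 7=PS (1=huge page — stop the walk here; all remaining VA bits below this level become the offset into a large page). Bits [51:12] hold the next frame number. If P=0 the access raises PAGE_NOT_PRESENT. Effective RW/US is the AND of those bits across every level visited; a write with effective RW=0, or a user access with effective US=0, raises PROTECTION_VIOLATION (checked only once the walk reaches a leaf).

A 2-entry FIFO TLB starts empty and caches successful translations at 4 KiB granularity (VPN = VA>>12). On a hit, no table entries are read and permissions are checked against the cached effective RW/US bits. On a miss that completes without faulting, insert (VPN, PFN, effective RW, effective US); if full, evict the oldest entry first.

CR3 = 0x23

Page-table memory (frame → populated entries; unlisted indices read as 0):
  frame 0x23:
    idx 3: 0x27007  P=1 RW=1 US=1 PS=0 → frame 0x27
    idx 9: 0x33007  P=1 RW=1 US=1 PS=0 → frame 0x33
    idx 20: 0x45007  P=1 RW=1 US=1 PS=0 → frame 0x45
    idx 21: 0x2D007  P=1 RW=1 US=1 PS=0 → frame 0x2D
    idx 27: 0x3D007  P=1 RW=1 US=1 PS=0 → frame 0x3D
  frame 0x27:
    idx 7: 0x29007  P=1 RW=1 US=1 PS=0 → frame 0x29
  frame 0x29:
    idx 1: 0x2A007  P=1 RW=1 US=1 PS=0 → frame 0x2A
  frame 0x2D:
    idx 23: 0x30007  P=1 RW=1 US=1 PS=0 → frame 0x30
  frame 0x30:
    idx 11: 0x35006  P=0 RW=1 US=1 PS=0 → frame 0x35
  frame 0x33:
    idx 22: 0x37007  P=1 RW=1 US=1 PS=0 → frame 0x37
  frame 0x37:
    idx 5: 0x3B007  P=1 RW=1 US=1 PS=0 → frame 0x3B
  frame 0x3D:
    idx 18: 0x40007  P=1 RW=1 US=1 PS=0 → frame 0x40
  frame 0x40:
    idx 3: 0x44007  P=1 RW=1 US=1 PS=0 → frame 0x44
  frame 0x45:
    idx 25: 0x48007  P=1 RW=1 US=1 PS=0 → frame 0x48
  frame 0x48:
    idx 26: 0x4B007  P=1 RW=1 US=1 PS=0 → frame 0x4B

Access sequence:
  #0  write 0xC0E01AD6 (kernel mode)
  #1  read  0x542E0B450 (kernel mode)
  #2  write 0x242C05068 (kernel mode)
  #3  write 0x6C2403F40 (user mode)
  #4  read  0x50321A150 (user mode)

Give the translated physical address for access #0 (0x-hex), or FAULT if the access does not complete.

Walk each access:
#0 VA=0xC0E01AD6 (w,kernel):
  lvl0: tbl 0x23, slot 3 ⇒ 0x27007 (P1/RW1/US1/PS0)
  lvl1: tbl 0x27, slot 7 ⇒ 0x29007 (P1/RW1/US1/PS0)
  lvl2: tbl 0x29, slot 1 ⇒ 0x2A007 (P1/RW1/US1/PS0)
  ✓ 0x2AAD6  — 3 lookups
#1 VA=0x542E0B450 (r,kernel):
  lvl0: tbl 0x23, slot 21 ⇒ 0x2D007 (P1/RW1/US1/PS0)
  lvl1: tbl 0x2D, slot 23 ⇒ 0x30007 (P1/RW1/US1/PS0)
  lvl2: tbl 0x30, slot 11 ⇒ 0x35006 (P0/RW1/US1/PS0)
  ⇒ fault: PAGE_NOT_PRESENT  — 3 lookups
#2 VA=0x242C05068 (w,kernel):
  lvl0: tbl 0x23, slot 9 ⇒ 0x33007 (P1/RW1/US1/PS0)
  lvl1: tbl 0x33, slot 22 ⇒ 0x37007 (P1/RW1/US1/PS0)
  lvl2: tbl 0x37, slot 5 ⇒ 0x3B007 (P1/RW1/US1/PS0)
  ✓ 0x3B068  — 3 lookups
#3 VA=0x6C2403F40 (w,user):
  lvl0: tbl 0x23, slot 27 ⇒ 0x3D007 (P1/RW1/US1/PS0)
  lvl1: tbl 0x3D, slot 18 ⇒ 0x40007 (P1/RW1/US1/PS0)
  lvl2: tbl 0x40, slot 3 ⇒ 0x44007 (P1/RW1/US1/PS0)
  ✓ 0x44F40  — 3 lookups
#4 VA=0x50321A150 (r,user):
  lvl0: tbl 0x23, slot 20 ⇒ 0x45007 (P1/RW1/US1/PS0)
  lvl1: tbl 0x45, slot 25 ⇒ 0x48007 (P1/RW1/US1/PS0)
  lvl2: tbl 0x48, slot 26 ⇒ 0x4B007 (P1/RW1/US1/PS0)
  ✓ 0x4B150  — 3 lookups

Access #0 PA: 0x2AAD6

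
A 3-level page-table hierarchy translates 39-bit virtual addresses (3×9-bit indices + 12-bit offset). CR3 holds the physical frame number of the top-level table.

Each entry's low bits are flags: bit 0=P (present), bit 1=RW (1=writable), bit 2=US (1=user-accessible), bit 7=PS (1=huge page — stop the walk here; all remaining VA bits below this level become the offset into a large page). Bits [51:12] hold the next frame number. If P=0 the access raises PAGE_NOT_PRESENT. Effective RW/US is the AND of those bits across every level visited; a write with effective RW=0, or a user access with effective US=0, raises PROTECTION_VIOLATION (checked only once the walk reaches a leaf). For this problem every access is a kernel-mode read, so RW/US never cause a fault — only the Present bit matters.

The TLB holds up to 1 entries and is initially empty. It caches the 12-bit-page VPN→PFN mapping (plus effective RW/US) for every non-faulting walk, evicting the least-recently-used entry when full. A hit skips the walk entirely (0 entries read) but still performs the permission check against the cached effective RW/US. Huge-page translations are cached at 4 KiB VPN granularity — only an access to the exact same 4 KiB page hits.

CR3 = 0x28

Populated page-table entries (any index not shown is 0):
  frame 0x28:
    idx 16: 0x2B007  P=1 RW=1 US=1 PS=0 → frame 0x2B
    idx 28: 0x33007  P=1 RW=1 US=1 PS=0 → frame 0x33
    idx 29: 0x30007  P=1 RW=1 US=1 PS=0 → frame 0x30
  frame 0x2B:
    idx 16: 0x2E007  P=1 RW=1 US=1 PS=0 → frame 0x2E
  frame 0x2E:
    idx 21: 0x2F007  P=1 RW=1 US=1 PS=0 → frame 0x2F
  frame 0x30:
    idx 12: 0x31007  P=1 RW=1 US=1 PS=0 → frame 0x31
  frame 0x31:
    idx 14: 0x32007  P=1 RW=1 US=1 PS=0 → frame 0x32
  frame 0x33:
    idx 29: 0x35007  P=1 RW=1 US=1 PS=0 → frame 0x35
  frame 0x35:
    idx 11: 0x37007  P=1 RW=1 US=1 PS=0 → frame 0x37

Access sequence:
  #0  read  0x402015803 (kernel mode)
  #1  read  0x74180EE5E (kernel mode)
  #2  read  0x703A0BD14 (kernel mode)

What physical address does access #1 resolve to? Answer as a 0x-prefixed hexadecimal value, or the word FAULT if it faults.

Per-access translation:
#0 VA=0x402015803 (r,kernel):
  L0 @0x28[16] → 0x2B007  P=1,RW=1,US=1,PS=0
  L1 @0x2B[16] → 0x2E007  P=1,RW=1,US=1,PS=0
  L2 @0x2E[21] → 0x2F007  P=1,RW=1,US=1,PS=0
  → PA=0x2F803  (3 entries read)
#1 VA=0x74180EE5E (r,kernel):
  L0 @0x28[29] → 0x30007  P=1,RW=1,US=1,PS=0
  L1 @0x30[12] → 0x31007  P=1,RW=1,US=1,PS=0
  L2 @0x31[14] → 0x32007  P=1,RW=1,US=1,PS=0
  → PA=0x32E5E  (3 entries read)
#2 VA=0x703A0BD14 (r,kernel):
  L0 @0x28[28] → 0x33007  P=1,RW=1,US=1,PS=0
  L1 @0x33[29] → 0x35007  P=1,RW=1,US=1,PS=0
  L2 @0x35[11] → 0x37007  P=1,RW=1,US=1,PS=0
  → PA=0x37D14  (3 entries read)

Access #1 PA: 0x32E5E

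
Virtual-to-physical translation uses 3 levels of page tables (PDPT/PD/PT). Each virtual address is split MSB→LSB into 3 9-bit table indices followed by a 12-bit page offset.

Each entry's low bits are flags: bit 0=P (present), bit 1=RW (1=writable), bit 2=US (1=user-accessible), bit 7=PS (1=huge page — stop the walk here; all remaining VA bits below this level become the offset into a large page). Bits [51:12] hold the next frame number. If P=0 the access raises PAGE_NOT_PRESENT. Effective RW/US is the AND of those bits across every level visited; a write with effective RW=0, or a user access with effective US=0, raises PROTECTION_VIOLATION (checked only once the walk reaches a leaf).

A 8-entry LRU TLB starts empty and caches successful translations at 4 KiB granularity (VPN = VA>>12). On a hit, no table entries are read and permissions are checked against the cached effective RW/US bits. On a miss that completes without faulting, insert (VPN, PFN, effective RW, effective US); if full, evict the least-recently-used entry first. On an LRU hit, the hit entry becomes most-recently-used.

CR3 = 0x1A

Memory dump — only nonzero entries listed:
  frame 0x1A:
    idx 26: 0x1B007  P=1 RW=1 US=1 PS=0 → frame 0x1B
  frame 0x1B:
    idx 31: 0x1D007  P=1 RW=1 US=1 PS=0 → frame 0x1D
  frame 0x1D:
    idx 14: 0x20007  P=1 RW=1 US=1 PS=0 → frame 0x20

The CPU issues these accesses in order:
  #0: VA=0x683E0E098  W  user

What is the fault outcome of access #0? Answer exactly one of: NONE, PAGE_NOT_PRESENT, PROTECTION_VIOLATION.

Trace:
#0 VA=0x683E0E098 (w,user):
  lvl0: tbl 0x1A, slot 26 ⇒ 0x1B007 (P1/RW1/US1/PS0)
  lvl1: tbl 0x1B, slot 31 ⇒ 0x1D007 (P1/RW1/US1/PS0)
  lvl2: tbl 0x1D, slot 14 ⇒ 0x20007 (P1/RW1/US1/PS0)
  ✓ 0x20098  — 3 lookups

Access #0 fault: NONE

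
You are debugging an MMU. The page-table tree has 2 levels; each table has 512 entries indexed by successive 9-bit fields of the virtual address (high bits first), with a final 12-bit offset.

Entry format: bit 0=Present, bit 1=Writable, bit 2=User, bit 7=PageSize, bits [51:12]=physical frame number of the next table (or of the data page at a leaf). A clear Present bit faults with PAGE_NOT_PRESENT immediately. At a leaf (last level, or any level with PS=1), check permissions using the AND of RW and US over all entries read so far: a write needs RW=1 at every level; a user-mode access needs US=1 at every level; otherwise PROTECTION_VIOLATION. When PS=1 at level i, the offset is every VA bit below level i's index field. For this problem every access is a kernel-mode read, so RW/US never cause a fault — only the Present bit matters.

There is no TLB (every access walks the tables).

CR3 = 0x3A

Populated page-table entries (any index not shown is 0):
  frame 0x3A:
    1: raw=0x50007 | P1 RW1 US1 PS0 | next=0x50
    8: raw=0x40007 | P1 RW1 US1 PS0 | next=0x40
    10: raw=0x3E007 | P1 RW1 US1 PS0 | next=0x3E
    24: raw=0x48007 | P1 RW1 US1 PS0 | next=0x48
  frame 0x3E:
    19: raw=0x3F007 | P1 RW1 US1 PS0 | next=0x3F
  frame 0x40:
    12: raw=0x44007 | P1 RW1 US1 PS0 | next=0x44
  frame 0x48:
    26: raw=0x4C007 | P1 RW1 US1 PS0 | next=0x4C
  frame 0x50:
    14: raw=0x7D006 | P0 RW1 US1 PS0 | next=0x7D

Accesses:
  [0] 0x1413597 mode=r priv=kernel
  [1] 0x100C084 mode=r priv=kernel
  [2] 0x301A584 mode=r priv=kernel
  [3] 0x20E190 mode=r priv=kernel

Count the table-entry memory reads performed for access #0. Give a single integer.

Walk each access:
#0 VA=0x1413597 (r,kernel):
  L0 @0x3A[10] → 0x3E007  P=1,RW=1,US=1,PS=0
  L1 @0x3E[19] → 0x3F007  P=1,RW=1,US=1,PS=0
  ⇒ phys 0x3F597  [2 reads]
#1 VA=0x100C084 (r,kernel):
  L0 @0x3A[8] → 0x40007  P=1,RW=1,US=1,PS=0
  L1 @0x40[12] → 0x44007  P=1,RW=1,US=1,PS=0
  ⇒ phys 0x44084  [2 reads]
#2 VA=0x301A584 (r,kernel):
  L0 @0x3A[24] → 0x48007  P=1,RW=1,US=1,PS=0
  L1 @0x48[26] → 0x4C007  P=1,RW=1,US=1,PS=0
  ⇒ phys 0x4C584  [2 reads]
#3 VA=0x20E190 (r,kernel):
  L0 @0x3A[1] → 0x50007  P=1,RW=1,US=1,PS=0
  L1 @0x50[14] → 0x7D006  P=0,RW=1,US=1,PS=0
  → PAGE_NOT_PRESENT  (2 entries read)

Entries read for #0: 2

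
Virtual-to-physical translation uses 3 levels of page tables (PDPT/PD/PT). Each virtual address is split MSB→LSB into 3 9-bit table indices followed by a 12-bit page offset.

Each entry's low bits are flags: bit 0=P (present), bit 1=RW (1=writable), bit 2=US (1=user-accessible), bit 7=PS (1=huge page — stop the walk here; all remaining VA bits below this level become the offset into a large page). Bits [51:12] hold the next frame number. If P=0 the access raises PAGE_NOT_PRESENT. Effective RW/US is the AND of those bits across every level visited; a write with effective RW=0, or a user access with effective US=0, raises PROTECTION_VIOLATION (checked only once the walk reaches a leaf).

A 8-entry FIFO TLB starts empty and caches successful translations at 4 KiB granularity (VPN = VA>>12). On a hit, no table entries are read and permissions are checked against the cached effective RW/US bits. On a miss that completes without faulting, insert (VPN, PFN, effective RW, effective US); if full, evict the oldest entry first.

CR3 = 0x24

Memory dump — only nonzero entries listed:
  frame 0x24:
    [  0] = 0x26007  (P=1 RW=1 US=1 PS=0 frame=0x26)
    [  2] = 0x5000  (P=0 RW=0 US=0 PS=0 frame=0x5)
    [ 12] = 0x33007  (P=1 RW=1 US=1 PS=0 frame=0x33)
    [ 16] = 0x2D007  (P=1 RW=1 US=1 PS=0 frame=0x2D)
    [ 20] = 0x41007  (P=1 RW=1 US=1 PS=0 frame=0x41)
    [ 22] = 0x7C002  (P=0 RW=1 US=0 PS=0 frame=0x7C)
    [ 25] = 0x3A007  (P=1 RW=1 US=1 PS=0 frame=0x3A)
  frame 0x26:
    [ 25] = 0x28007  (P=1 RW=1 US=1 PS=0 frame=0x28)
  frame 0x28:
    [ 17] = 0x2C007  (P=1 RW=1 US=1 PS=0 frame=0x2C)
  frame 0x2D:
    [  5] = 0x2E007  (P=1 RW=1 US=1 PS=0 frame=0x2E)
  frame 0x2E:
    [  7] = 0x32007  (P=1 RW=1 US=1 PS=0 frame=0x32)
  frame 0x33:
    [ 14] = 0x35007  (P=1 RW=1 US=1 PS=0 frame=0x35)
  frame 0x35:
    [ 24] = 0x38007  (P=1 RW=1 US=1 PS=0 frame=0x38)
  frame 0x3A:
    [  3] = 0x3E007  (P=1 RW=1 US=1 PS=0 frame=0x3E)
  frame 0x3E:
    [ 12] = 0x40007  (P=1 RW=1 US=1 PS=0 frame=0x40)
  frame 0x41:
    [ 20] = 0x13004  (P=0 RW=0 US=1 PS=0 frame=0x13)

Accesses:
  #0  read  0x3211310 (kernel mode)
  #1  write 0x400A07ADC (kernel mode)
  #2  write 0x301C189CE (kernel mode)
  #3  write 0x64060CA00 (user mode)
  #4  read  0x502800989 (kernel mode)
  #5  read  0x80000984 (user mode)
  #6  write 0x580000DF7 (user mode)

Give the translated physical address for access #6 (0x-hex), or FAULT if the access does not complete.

Trace:
#0 VA=0x3211310 (r,kernel):
  lvl0: tbl 0x24, slot 0 ⇒ 0x26007 (P1/RW1/US1/PS0)
  lvl1: tbl 0x26, slot 25 ⇒ 0x28007 (P1/RW1/US1/PS0)
  lvl2: tbl 0x28, slot 17 ⇒ 0x2C007 (P1/RW1/US1/PS0)
  ✓ 0x2C310  — 3 lookups
#1 VA=0x400A07ADC (w,kernel):
  lvl0: tbl 0x24, slot 16 ⇒ 0x2D007 (P1/RW1/US1/PS0)
  lvl1: tbl 0x2D, slot 5 ⇒ 0x2E007 (P1/RW1/US1/PS0)
  lvl2: tbl 0x2E, slot 7 ⇒ 0x32007 (P1/RW1/US1/PS0)
  ✓ 0x32ADC  — 3 lookups
#2 VA=0x301C189CE (w,kernel):
  lvl0: tbl 0x24, slot 12 ⇒ 0x33007 (P1/RW1/US1/PS0)
  lvl1: tbl 0x33, slot 14 ⇒ 0x35007 (P1/RW1/US1/PS0)
  lvl2: tbl 0x35, slot 24 ⇒ 0x38007 (P1/RW1/US1/PS0)
  ✓ 0x389CE  — 3 lookups
#3 VA=0x64060CA00 (w,user):
  lvl0: tbl 0x24, slot 25 ⇒ 0x3A007 (P1/RW1/US1/PS0)
  lvl1: tbl 0x3A, slot 3 ⇒ 0x3E007 (P1/RW1/US1/PS0)
  lvl2: tbl 0x3E, slot 12 ⇒ 0x40007 (P1/RW1/US1/PS0)
  ✓ 0x40A00  — 3 lookups
#4 VA=0x502800989 (r,kernel):
  lvl0: tbl 0x24, slot 20 ⇒ 0x41007 (P1/RW1/US1/PS0)
  lvl1: tbl 0x41, slot 20 ⇒ 0x13004 (P0/RW0/US1/PS0)
  ⇒ fault: PAGE_NOT_PRESENT  — 2 lookups
#5 VA=0x80000984 (r,user):
  lvl0: tbl 0x24, slot 2 ⇒ 0x5000 (P0/RW0/US0/PS0)
  ⇒ fault: PAGE_NOT_PRESENT  — 1 lookups
#6 VA=0x580000DF7 (w,user):
  lvl0: tbl 0x24, slot 22 ⇒ 0x7C002 (P0/RW1/US0/PS0)
  ⇒ fault: PAGE_NOT_PRESENT  — 1 lookups

Access #6 PA: FAULT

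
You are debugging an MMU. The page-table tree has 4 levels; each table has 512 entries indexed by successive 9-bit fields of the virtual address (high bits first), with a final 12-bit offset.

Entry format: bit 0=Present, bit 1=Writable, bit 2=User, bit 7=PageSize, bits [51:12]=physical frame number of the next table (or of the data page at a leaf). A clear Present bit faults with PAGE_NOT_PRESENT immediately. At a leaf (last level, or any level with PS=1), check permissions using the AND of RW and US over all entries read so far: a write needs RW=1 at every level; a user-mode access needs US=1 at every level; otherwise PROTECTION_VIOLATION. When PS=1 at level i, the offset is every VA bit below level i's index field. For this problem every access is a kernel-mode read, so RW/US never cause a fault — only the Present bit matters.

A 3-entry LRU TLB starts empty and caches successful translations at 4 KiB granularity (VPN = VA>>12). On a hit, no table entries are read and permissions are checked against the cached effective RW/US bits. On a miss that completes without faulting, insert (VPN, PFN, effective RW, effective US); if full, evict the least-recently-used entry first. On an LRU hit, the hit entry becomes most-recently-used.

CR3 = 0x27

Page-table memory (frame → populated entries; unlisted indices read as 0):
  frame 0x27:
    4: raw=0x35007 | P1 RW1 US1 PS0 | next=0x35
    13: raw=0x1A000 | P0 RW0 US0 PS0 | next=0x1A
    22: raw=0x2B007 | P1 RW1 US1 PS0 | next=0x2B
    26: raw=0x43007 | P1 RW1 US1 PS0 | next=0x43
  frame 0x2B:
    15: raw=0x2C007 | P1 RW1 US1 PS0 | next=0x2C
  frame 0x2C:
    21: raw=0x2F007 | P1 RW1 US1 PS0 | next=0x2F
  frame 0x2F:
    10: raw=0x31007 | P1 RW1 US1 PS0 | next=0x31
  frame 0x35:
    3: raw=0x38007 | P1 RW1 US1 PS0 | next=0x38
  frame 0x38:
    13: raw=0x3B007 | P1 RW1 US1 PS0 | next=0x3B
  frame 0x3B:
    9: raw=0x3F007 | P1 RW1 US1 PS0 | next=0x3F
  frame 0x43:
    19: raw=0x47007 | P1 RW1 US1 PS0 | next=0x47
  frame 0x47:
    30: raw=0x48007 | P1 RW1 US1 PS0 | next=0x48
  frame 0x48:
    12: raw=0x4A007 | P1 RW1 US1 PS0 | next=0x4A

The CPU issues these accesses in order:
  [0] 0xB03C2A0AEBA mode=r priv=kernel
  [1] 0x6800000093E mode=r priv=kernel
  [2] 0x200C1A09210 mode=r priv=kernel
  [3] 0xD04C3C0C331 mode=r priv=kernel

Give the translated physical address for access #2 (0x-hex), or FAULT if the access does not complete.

Per-access translation:
#0 VA=0xB03C2A0AEBA (r,kernel):
  L0: frame=0x27 idx=22 entry=0x2B007 [P=1 RW=1 US=1 PS=0]
  L1: frame=0x2B idx=15 entry=0x2C007 [P=1 RW=1 US=1 PS=0]
  L2: frame=0x2C idx=21 entry=0x2F007 [P=1 RW=1 US=1 PS=0]
  L3: frame=0x2F idx=10 entry=0x31007 [P=1 RW=1 US=1 PS=0]
  ✓ 0x31EBA  — 4 lookups
#1 VA=0x6800000093E (r,kernel):
  L0: frame=0x27 idx=13 entry=0x1A000 [P=0 RW=0 US=0 PS=0]
  → PAGE_NOT_PRESENT  (1 entries read)
#2 VA=0x200C1A09210 (r,kernel):
  L0: frame=0x27 idx=4 entry=0x35007 [P=1 RW=1 US=1 PS=0]
  L1: frame=0x35 idx=3 entry=0x38007 [P=1 RW=1 US=1 PS=0]
  L2: frame=0x38 idx=13 entry=0x3B007 [P=1 RW=1 US=1 PS=0]
  L3: frame=0x3B idx=9 entry=0x3F007 [P=1 RW=1 US=1 PS=0]
  ✓ 0x3F210  — 4 lookups
#3 VA=0xD04C3C0C331 (r,kernel):
  L0: frame=0x27 idx=26 entry=0x43007 [P=1 RW=1 US=1 PS=0]
  L1: frame=0x43 idx=19 entry=0x47007 [P=1 RW=1 US=1 PS=0]
  L2: frame=0x47 idx=30 entry=0x48007 [P=1 RW=1 US=1 PS=0]
  L3: frame=0x48 idx=12 entry=0x4A007 [P=1 RW=1 US=1 PS=0]
  ✓ 0x4A331  — 4 lookups

Access #2 PA: 0x3F210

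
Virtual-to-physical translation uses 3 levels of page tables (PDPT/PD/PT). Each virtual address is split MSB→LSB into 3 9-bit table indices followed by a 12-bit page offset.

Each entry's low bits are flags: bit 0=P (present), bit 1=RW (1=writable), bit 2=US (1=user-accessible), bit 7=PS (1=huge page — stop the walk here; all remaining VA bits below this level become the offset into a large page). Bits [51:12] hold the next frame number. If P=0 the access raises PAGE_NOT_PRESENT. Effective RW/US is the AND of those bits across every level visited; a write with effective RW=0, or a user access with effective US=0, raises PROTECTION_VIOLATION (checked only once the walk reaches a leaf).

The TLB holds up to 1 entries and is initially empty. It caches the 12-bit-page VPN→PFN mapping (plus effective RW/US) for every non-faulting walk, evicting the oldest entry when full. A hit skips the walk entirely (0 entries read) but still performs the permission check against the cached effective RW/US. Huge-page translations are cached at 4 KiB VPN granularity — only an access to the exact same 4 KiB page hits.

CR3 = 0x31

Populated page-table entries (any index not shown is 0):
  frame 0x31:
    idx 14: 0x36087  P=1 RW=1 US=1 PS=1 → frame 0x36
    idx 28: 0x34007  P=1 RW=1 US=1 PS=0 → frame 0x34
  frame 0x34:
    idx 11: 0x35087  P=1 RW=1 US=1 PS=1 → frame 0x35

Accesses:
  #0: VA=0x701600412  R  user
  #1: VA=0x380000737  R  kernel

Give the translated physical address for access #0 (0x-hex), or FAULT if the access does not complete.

Walk each access:
#0 VA=0x701600412 (r,user):
  lvl0: tbl 0x31, slot 28 ⇒ 0x34007 (P1/RW1/US1/PS0)
  lvl1: tbl 0x34, slot 11 ⇒ 0x35087 (P1/RW1/US1/PS1)
  ✓ 0x35412 (huge @L1)  — 2 lookups
#1 VA=0x380000737 (r,kernel):
  lvl0: tbl 0x31, slot 14 ⇒ 0x36087 (P1/RW1/US1/PS1)
  ✓ 0x36737 (huge @L0)  — 1 lookups

Access #0 PA: 0x35412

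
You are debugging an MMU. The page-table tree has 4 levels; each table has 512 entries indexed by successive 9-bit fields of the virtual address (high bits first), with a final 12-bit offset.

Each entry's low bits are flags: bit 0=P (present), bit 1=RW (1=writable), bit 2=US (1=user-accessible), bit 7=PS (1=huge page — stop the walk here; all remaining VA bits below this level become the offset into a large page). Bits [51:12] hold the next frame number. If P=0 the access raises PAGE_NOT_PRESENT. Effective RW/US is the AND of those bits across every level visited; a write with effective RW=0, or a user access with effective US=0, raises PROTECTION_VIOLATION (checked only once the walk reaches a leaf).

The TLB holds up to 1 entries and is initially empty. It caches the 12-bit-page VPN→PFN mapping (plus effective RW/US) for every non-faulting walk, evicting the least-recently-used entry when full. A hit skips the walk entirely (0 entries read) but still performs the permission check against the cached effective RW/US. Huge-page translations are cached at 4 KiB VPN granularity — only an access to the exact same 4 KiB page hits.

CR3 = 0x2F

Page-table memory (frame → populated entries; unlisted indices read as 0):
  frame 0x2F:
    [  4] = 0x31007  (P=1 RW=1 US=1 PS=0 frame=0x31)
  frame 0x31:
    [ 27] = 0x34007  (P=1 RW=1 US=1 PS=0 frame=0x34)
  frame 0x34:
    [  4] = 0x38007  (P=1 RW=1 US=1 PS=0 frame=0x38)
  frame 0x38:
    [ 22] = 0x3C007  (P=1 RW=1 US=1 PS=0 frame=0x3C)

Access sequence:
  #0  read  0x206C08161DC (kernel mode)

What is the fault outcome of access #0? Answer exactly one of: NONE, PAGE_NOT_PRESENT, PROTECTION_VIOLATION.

Walk each access:
#0 VA=0x206C08161DC (r,kernel):
  L0: frame=0x2F idx=4 entry=0x31007 [P=1 RW=1 US=1 PS=0]
  L1: frame=0x31 idx=27 entry=0x34007 [P=1 RW=1 US=1 PS=0]
  L2: frame=0x34 idx=4 entry=0x38007 [P=1 RW=1 US=1 PS=0]
  L3: frame=0x38 idx=22 entry=0x3C007 [P=1 RW=1 US=1 PS=0]
  ✓ 0x3C1DC  — 4 lookups

Access #0 fault: NONE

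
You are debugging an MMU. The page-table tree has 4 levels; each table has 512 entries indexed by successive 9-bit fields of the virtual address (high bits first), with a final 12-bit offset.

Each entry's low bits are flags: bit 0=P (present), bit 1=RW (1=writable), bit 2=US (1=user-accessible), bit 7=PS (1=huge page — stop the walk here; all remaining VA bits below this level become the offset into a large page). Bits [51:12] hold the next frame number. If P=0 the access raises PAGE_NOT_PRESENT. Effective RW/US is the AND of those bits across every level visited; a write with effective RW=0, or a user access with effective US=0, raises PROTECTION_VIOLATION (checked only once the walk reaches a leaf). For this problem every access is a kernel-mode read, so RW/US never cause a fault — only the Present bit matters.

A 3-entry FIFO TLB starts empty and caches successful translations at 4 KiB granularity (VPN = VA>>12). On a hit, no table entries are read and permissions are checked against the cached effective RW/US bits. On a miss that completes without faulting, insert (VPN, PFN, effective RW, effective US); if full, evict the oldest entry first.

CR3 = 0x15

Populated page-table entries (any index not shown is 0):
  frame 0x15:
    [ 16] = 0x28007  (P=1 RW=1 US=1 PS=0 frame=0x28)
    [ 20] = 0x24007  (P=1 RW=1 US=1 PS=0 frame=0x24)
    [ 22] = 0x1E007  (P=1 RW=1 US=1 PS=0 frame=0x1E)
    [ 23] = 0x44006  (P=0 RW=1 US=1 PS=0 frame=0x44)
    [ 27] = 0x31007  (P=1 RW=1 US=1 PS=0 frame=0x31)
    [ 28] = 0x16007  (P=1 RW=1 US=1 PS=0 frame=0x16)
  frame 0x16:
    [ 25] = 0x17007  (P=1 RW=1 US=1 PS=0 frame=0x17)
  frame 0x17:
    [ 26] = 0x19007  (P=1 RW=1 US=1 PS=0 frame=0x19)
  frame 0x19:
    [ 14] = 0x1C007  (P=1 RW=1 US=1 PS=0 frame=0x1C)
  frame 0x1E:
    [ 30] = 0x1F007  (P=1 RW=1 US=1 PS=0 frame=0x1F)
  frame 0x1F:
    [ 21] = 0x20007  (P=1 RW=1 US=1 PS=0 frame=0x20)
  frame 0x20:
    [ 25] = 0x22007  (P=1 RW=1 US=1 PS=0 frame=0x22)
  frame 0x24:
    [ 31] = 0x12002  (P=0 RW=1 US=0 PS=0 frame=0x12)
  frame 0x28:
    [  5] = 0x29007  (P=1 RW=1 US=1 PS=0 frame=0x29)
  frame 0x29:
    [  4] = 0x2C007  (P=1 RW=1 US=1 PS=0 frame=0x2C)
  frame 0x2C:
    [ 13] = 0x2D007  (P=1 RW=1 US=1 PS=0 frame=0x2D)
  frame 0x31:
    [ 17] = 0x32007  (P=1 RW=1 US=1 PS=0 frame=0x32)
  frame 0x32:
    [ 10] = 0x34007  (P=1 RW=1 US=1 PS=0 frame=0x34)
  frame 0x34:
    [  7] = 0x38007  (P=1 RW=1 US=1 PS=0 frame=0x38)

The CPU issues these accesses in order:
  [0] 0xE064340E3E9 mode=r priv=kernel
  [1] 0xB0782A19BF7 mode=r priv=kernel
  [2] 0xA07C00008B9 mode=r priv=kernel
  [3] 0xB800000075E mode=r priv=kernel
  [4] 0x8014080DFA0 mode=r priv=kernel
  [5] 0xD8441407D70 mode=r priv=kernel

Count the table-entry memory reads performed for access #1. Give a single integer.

Walk each access:
#0 VA=0xE064340E3E9 (r,kernel):
  L0: frame=0x15 idx=28 entry=0x16007 [P=1 RW=1 US=1 PS=0]
  L1: frame=0x16 idx=25 entry=0x17007 [P=1 RW=1 US=1 PS=0]
  L2: frame=0x17 idx=26 entry=0x19007 [P=1 RW=1 US=1 PS=0]
  L3: frame=0x19 idx=14 entry=0x1C007 [P=1 RW=1 US=1 PS=0]
  ✓ 0x1C3E9  — 4 lookups
#1 VA=0xB0782A19BF7 (r,kernel):
  L0: frame=0x15 idx=22 entry=0x1E007 [P=1 RW=1 US=1 PS=0]
  L1: frame=0x1E idx=30 entry=0x1F007 [P=1 RW=1 US=1 PS=0]
  L2: frame=0x1F idx=21 entry=0x20007 [P=1 RW=1 US=1 PS=0]
  L3: frame=0x20 idx=25 entry=0x22007 [P=1 RW=1 US=1 PS=0]
  ✓ 0x22BF7  — 4 lookups
#2 VA=0xA07C00008B9 (r,kernel):
  L0: frame=0x15 idx=20 entry=0x24007 [P=1 RW=1 US=1 PS=0]
  L1: frame=0x24 idx=31 entry=0x12002 [P=0 RW=1 US=0 PS=0]
  ✗ PAGE_NOT_PRESENT  [2 reads]
#3 VA=0xB800000075E (r,kernel):
  L0: frame=0x15 idx=23 entry=0x44006 [P=0 RW=1 US=1 PS=0]
  ✗ PAGE_NOT_PRESENT  [1 reads]
#4 VA=0x8014080DFA0 (r,kernel):
  L0: frame=0x15 idx=16 entry=0x28007 [P=1 RW=1 US=1 PS=0]
  L1: frame=0x28 idx=5 entry=0x29007 [P=1 RW=1 US=1 PS=0]
  L2: frame=0x29 idx=4 entry=0x2C007 [P=1 RW=1 US=1 PS=0]
  L3: frame=0x2C idx=13 entry=0x2D007 [P=1 RW=1 US=1 PS=0]
  ✓ 0x2DFA0  — 4 lookups
#5 VA=0xD8441407D70 (r,kernel):
  L0: frame=0x15 idx=27 entry=0x31007 [P=1 RW=1 US=1 PS=0]
  L1: frame=0x31 idx=17 entry=0x32007 [P=1 RW=1 US=1 PS=0]
  L2: frame=0x32 idx=10 entry=0x34007 [P=1 RW=1 US=1 PS=0]
  L3: frame=0x34 idx=7 entry=0x38007 [P=1 RW=1 US=1 PS=0]
  ✓ 0x38D70  — 4 lookups

Entries read for #1: 4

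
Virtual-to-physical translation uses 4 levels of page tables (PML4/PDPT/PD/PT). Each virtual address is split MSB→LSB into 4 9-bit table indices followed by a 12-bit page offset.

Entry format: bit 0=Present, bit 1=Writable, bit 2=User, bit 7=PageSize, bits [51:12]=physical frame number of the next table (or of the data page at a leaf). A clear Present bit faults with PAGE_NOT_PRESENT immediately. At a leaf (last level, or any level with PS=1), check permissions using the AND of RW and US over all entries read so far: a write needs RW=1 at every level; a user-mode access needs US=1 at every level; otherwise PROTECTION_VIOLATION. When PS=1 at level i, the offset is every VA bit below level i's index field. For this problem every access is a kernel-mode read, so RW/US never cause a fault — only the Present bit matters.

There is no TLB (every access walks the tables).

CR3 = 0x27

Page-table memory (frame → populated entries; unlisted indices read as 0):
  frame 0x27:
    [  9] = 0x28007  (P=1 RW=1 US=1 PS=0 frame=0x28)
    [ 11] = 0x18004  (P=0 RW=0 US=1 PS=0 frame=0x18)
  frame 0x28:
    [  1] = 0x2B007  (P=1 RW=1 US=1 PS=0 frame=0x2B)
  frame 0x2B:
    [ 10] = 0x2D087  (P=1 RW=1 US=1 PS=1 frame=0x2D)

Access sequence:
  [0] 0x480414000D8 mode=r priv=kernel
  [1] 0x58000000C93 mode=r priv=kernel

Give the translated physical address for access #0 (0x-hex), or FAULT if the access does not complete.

Per-access translation:
#0 VA=0x480414000D8 (r,kernel):
  L0 @0x27[9] → 0x28007  P=1,RW=1,US=1,PS=0
  L1 @0x28[1] → 0x2B007  P=1,RW=1,US=1,PS=0
  L2 @0x2B[10] → 0x2D087  P=1,RW=1,US=1,PS=1
  ✓ 0x2D0D8 (huge @L2)  — 3 lookups
#1 VA=0x58000000C93 (r,kernel):
  L0 @0x27[11] → 0x18004  P=0,RW=0,US=1,PS=0
  ⇒ fault: PAGE_NOT_PRESENT  — 1 lookups

Access #0 PA: 0x2D0D8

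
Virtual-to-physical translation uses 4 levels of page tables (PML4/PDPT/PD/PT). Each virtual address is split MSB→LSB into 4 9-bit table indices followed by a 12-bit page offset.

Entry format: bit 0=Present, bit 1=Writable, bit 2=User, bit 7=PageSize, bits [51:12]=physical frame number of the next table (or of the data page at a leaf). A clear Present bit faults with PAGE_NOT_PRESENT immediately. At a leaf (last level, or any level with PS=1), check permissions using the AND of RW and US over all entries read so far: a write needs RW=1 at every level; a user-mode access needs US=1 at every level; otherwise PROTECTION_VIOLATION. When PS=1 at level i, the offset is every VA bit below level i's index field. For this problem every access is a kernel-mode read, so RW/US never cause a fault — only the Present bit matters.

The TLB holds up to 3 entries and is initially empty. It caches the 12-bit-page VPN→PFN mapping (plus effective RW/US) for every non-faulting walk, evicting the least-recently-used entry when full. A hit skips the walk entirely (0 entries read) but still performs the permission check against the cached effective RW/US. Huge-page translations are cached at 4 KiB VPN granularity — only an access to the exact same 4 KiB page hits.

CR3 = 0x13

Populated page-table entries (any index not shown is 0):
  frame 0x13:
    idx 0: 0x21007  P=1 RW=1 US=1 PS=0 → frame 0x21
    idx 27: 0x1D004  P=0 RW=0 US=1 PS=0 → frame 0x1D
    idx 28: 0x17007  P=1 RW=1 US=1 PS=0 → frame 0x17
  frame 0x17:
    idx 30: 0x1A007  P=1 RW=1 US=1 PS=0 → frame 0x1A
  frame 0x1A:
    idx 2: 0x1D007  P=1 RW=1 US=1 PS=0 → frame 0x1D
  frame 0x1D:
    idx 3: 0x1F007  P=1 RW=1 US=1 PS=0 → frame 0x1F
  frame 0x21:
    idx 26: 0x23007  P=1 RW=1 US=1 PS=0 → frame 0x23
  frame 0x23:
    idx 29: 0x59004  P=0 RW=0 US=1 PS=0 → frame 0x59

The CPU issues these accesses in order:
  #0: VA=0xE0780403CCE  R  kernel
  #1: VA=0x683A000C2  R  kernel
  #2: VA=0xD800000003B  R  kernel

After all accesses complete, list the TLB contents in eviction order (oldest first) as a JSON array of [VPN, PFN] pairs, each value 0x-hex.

Walk each access:
#0 VA=0xE0780403CCE (r,kernel):
  [0] read 0x13 idx=28: raw=0x17007 flags P=1 W=1 U=1 S=0
  [1] read 0x17 idx=30: raw=0x1A007 flags P=1 W=1 U=1 S=0
  [2] read 0x1A idx=2: raw=0x1D007 flags P=1 W=1 U=1 S=0
  [3] read 0x1D idx=3: raw=0x1F007 flags P=1 W=1 U=1 S=0
  ⇒ phys 0x1FCCE  [4 reads]
#1 VA=0x683A000C2 (r,kernel):
  [0] read 0x13 idx=0: raw=0x21007 flags P=1 W=1 U=1 S=0
  [1] read 0x21 idx=26: raw=0x23007 flags P=1 W=1 U=1 S=0
  [2] read 0x23 idx=29: raw=0x59004 flags P=0 W=0 U=1 S=0
  ⇒ fault: PAGE_NOT_PRESENT  — 3 lookups
#2 VA=0xD800000003B (r,kernel):
  [0] read 0x13 idx=27: raw=0x1D004 flags P=0 W=0 U=1 S=0
  ⇒ fault: PAGE_NOT_PRESENT  — 1 lookups

TLB: [["0xE0780403", "0x1F"]]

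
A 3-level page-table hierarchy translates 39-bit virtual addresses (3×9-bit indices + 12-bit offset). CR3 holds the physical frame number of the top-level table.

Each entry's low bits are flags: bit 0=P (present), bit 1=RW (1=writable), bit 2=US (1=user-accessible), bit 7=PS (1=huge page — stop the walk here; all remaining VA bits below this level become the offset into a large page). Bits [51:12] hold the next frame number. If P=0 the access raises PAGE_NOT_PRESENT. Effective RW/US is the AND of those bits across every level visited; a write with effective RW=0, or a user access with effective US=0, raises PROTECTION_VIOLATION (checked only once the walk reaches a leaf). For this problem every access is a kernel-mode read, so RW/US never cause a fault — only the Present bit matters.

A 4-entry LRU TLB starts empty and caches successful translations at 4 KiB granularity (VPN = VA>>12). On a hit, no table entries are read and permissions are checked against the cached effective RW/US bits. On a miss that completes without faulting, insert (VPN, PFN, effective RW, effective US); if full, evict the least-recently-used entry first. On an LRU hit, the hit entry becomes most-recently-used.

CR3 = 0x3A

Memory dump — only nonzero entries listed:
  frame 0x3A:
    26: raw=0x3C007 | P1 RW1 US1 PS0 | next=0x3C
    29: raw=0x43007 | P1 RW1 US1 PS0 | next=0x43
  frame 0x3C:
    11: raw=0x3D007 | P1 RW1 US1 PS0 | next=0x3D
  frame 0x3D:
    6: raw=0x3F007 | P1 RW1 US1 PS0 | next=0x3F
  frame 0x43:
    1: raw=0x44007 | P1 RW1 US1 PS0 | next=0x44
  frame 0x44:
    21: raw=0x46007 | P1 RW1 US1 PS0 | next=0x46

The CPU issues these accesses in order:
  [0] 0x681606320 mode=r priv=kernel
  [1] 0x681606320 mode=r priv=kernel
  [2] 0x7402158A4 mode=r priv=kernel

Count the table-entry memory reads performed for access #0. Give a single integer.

Trace:
#0 VA=0x681606320 (r,kernel):
  lvl0: tbl 0x3A, slot 26 ⇒ 0x3C007 (P1/RW1/US1/PS0)
  lvl1: tbl 0x3C, slot 11 ⇒ 0x3D007 (P1/RW1/US1/PS0)
  lvl2: tbl 0x3D, slot 6 ⇒ 0x3F007 (P1/RW1/US1/PS0)
  ⇒ phys 0x3F320  [3 reads]
#1 VA=0x681606320 (r,kernel):
  TLB hit vpn=0x681606 → PA=0x3F320
#2 VA=0x7402158A4 (r,kernel):
  lvl0: tbl 0x3A, slot 29 ⇒ 0x43007 (P1/RW1/US1/PS0)
  lvl1: tbl 0x43, slot 1 ⇒ 0x44007 (P1/RW1/US1/PS0)
  lvl2: tbl 0x44, slot 21 ⇒ 0x46007 (P1/RW1/US1/PS0)
  ⇒ phys 0x468A4  [3 reads]

Entries read for #0: 3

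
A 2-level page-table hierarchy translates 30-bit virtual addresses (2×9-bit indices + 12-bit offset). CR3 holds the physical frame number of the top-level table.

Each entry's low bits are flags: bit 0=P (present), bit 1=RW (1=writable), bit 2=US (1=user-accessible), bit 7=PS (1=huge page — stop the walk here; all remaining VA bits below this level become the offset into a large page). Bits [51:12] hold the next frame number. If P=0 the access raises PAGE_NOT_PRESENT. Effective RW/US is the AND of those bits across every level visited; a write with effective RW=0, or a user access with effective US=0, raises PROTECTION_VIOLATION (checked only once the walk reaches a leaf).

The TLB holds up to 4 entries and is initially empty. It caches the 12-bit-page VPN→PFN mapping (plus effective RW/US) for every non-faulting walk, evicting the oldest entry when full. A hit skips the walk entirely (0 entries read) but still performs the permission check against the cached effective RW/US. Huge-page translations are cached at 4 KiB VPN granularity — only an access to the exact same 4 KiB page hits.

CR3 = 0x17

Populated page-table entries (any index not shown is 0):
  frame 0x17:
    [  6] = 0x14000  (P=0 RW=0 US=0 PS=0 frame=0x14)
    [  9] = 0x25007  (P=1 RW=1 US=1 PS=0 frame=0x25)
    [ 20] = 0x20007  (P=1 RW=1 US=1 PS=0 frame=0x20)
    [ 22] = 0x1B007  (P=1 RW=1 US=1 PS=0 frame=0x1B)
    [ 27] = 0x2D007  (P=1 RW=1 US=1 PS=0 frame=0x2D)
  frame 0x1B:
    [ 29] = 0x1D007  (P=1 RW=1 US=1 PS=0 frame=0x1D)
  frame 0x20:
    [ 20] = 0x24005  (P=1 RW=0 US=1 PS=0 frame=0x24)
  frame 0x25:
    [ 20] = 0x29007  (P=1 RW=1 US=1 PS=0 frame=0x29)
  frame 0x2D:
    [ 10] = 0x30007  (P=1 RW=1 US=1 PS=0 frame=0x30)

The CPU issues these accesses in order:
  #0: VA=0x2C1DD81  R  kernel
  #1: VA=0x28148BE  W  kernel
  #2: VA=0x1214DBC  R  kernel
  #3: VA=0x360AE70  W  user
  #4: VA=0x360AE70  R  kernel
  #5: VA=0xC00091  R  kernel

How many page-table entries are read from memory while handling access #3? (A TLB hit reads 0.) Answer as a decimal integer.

Walk each access:
#0 VA=0x2C1DD81 (r,kernel):
  lvl0: tbl 0x17, slot 22 ⇒ 0x1B007 (P1/RW1/US1/PS0)
  lvl1: tbl 0x1B, slot 29 ⇒ 0x1D007 (P1/RW1/US1/PS0)
  ✓ 0x1DD81  — 2 lookups
#1 VA=0x28148BE (w,kernel):
  lvl0: tbl 0x17, slot 20 ⇒ 0x20007 (P1/RW1/US1/PS0)
  lvl1: tbl 0x20, slot 20 ⇒ 0x24005 (P1/RW0/US1/PS0)
  → PROTECTION_VIOLATION  (2 entries read)
#2 VA=0x1214DBC (r,kernel):
  lvl0: tbl 0x17, slot 9 ⇒ 0x25007 (P1/RW1/US1/PS0)
  lvl1: tbl 0x25, slot 20 ⇒ 0x29007 (P1/RW1/US1/PS0)
  ✓ 0x29DBC  — 2 lookups
#3 VA=0x360AE70 (w,user):
  lvl0: tbl 0x17, slot 27 ⇒ 0x2D007 (P1/RW1/US1/PS0)
  lvl1: tbl 0x2D, slot 10 ⇒ 0x30007 (P1/RW1/US1/PS0)
  ✓ 0x30E70  — 2 lookups
#4 VA=0x360AE70 (r,kernel):
  TLB hit vpn=0x360A → PA=0x30E70
#5 VA=0xC00091 (r,kernel):
  lvl0: tbl 0x17, slot 6 ⇒ 0x14000 (P0/RW0/US0/PS0)
  → PAGE_NOT_PRESENT  (1 entries read)

Entries read for #3: 2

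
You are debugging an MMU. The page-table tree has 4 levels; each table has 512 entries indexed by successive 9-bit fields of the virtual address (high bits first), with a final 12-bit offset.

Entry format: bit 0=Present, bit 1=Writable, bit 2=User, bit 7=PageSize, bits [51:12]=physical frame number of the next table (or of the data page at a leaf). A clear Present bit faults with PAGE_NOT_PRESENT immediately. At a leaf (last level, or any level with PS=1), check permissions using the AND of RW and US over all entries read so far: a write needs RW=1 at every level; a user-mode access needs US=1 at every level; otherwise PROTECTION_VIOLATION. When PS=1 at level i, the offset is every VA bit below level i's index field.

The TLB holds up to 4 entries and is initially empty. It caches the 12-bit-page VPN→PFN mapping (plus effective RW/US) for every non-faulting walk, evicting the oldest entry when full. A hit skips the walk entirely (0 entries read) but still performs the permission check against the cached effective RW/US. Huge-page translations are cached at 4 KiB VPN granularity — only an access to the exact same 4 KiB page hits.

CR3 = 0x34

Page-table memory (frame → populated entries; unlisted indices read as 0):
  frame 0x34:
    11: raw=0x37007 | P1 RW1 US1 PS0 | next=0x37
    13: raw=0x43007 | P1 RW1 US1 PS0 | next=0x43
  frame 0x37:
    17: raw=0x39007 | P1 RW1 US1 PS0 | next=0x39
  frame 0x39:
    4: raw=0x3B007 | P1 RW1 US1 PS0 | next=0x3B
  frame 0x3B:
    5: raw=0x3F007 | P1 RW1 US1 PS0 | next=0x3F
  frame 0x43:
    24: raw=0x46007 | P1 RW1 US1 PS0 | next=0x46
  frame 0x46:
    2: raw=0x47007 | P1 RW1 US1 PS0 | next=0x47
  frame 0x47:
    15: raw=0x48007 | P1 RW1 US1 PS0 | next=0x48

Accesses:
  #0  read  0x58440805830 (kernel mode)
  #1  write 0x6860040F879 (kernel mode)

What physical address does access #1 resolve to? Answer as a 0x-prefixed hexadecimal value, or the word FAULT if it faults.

Walk each access:
#0 VA=0x58440805830 (r,kernel):
  L0 @0x34[11] → 0x37007  P=1,RW=1,US=1,PS=0
  L1 @0x37[17] → 0x39007  P=1,RW=1,US=1,PS=0
  L2 @0x39[4] → 0x3B007  P=1,RW=1,US=1,PS=0
  L3 @0x3B[5] → 0x3F007  P=1,RW=1,US=1,PS=0
  → PA=0x3F830  (4 entries read)
#1 VA=0x6860040F879 (w,kernel):
  L0 @0x34[13] → 0x43007  P=1,RW=1,US=1,PS=0
  L1 @0x43[24] → 0x46007  P=1,RW=1,US=1,PS=0
  L2 @0x46[2] → 0x47007  P=1,RW=1,US=1,PS=0
  L3 @0x47[15] → 0x48007  P=1,RW=1,US=1,PS=0
  → PA=0x48879  (4 entries read)

Access #1 PA: 0x48879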